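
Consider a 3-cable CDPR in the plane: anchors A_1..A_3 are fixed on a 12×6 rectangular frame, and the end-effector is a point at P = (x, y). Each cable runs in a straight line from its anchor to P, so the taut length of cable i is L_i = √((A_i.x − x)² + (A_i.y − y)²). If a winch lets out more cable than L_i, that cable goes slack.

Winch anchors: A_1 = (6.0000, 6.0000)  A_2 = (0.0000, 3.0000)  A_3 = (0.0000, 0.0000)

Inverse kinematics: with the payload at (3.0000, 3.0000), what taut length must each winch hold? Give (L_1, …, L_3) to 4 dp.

(4.2426, 3.0000, 4.2426)

L_1 = √((6.0000−3.0000)² + (6.0000−3.0000)²) = 4.2426
L_2 = √((0.0000−3.0000)² + (3.0000−3.0000)²) = 3.0000
L_3 = √((0.0000−3.0000)² + (0.0000−3.0000)²) = 4.2426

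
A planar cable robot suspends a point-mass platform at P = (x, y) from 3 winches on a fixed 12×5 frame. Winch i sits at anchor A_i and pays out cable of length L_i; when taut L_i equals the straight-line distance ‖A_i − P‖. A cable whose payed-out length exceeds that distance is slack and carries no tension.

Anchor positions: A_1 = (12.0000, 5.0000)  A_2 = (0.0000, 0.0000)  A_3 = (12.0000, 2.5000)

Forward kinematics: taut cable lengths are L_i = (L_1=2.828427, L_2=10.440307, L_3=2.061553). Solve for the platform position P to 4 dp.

(10.0000, 3.0000)

each cable: (A_i−P)·(A_i−P) = L_i²; let c_i = ‖A_i‖²−L_i²
c_1 = 144.0000+25.0000−8.0000 = 161.0000
row 1: 24.0000x + 10.0000y = 270.0000  (c_2=-109.0000)
row 2: 0.0000x + 5.0000y = 15.0000  (c_3=146.0000)
Cramer on rows 1–2 → x = 10.0000, y = 3.0000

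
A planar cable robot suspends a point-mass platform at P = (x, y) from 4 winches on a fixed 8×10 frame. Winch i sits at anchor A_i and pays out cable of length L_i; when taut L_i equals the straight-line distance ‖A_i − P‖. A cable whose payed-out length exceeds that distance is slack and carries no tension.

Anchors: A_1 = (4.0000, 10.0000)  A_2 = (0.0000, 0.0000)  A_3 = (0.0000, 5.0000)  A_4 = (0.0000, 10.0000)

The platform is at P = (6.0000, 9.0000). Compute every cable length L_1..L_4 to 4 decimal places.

(2.2361, 10.8167, 7.2111, 6.0828)

L_1 = √((4.0000−6.0000)² + (10.0000−9.0000)²) = 2.2361
L_2 = √((0.0000−6.0000)² + (0.0000−9.0000)²) = 10.8167
L_3 = √((0.0000−6.0000)² + (5.0000−9.0000)²) = 7.2111
L_4 = √((0.0000−6.0000)² + (10.0000−9.0000)²) = 6.0828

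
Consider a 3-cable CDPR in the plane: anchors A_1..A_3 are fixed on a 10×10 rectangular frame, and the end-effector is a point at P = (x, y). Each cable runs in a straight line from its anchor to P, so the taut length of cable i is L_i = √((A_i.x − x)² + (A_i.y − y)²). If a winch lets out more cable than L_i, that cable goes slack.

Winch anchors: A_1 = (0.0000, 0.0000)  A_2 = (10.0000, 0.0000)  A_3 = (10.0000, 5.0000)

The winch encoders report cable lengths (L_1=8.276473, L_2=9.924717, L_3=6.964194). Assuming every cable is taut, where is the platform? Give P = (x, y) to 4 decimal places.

(3.5000, 7.5000)

circle eqns → linear via eq_j − eq_1; set q_j = A_j·A_j − L_j²
q_1 = 0.0000+0.0000−68.5000 = -68.5000
-20.0000·x + 0.0000·y = q_1−q_2 = -70.0000
-20.0000·x − 10.0000·y = q_1−q_3 = -145.0000
solve first two rows → x=3.5000, y=7.5000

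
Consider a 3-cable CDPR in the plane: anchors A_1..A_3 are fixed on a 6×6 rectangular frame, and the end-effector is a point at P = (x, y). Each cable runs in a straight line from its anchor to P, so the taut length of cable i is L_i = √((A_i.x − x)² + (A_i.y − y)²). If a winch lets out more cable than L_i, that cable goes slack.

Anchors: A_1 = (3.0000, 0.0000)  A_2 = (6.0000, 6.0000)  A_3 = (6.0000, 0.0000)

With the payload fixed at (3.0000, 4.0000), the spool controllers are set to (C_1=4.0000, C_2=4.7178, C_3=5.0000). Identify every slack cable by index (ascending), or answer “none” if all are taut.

2

i=1: geometric 4.0000 vs commanded 4.0000 ⇒ taut
i=2: geometric 3.6056 vs commanded 4.7178 ⇒ slack
i=3: geometric 5.0000 vs commanded 5.0000 ⇒ taut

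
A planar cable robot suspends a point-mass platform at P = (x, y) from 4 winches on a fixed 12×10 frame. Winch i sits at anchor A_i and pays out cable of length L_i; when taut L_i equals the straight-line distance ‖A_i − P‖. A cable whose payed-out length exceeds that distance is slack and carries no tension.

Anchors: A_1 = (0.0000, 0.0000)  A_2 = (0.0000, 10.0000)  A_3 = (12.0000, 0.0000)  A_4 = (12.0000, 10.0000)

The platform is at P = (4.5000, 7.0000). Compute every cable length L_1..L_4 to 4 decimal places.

(8.3217, 5.4083, 10.2591, 8.0777)

L_1 = √((0.0000−4.5000)² + (0.0000−7.0000)²) = 8.3217
L_2 = √((0.0000−4.5000)² + (10.0000−7.0000)²) = 5.4083
L_3 = √((12.0000−4.5000)² + (0.0000−7.0000)²) = 10.2591
L_4 = √((12.0000−4.5000)² + (10.0000−7.0000)²) = 8.0777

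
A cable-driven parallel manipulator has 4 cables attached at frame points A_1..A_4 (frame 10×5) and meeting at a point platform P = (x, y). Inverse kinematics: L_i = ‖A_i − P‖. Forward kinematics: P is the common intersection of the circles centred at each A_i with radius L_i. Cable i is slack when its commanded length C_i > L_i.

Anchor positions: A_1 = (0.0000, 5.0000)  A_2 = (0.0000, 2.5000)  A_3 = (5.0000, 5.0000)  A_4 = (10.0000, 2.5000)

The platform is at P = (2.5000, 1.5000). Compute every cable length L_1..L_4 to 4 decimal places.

cable 1: Δx=-2.5000, Δy=3.5000; L_1 = √(Δx²+Δy²) = 4.3012
cable 2: Δx=-2.5000, Δy=1.0000; L_2 = √(Δx²+Δy²) = 2.6926
cable 3: Δx=2.5000, Δy=3.5000; L_3 = √(Δx²+Δy²) = 4.3012
cable 4: Δx=7.5000, Δy=1.0000; L_4 = √(Δx²+Δy²) = 7.5664

(4.3012, 2.6926, 4.3012, 7.5664)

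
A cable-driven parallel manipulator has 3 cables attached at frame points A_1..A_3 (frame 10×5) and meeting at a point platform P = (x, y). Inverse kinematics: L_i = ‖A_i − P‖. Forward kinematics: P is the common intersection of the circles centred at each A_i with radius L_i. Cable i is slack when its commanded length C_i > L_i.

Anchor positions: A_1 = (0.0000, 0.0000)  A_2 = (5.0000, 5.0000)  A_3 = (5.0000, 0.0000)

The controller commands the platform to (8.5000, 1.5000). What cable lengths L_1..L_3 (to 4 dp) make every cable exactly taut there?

cable 1: Δx=-8.5000, Δy=-1.5000; L_1 = √(Δx²+Δy²) = 8.6313
cable 2: Δx=-3.5000, Δy=3.5000; L_2 = √(Δx²+Δy²) = 4.9497
cable 3: Δx=-3.5000, Δy=-1.5000; L_3 = √(Δx²+Δy²) = 3.8079

(8.6313, 4.9497, 3.8079)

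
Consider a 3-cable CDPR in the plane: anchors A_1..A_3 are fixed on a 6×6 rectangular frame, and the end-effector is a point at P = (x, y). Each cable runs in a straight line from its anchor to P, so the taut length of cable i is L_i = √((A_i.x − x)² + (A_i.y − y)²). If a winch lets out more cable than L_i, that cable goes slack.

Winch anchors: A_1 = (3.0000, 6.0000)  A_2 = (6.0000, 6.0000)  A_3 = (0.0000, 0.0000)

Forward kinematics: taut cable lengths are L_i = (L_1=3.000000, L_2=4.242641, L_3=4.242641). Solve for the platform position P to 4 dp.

(3.0000, 3.0000)

each cable: (A_i−P)·(A_i−P) = L_i²; let q_i = ‖A_i‖²−L_i²
q_1 = 9.0000+36.0000−9.0000 = 36.0000
row 1: -6.0000x + 0.0000y = -18.0000  (q_2=54.0000)
row 2: 6.0000x + 12.0000y = 54.0000  (q_3=-18.0000)
Cramer on rows 1–2 → x = 3.0000, y = 3.0000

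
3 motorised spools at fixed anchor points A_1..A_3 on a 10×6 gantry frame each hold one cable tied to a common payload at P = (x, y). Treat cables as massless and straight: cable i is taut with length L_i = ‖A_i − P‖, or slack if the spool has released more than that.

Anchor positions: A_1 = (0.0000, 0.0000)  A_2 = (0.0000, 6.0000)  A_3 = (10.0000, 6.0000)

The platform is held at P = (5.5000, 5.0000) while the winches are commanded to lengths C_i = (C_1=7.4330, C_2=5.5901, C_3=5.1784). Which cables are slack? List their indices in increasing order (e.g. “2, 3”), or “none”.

3

i=1: geometric 7.4330 vs commanded 7.4330 ⇒ taut
i=2: geometric 5.5902 vs commanded 5.5901 ⇒ taut
i=3: geometric 4.6098 vs commanded 5.1784 ⇒ slack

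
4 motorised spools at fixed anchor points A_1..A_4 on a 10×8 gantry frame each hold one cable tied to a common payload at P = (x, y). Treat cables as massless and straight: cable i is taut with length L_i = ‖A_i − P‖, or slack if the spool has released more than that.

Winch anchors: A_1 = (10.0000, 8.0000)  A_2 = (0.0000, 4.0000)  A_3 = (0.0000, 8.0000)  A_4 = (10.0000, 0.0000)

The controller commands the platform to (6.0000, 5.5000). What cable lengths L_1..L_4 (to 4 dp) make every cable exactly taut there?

(4.7170, 6.1847, 6.5000, 6.8007)

L_1 = √((10.0000−6.0000)² + (8.0000−5.5000)²) = 4.7170
L_2 = √((0.0000−6.0000)² + (4.0000−5.5000)²) = 6.1847
L_3 = √((0.0000−6.0000)² + (8.0000−5.5000)²) = 6.5000
L_4 = √((10.0000−6.0000)² + (0.0000−5.5000)²) = 6.8007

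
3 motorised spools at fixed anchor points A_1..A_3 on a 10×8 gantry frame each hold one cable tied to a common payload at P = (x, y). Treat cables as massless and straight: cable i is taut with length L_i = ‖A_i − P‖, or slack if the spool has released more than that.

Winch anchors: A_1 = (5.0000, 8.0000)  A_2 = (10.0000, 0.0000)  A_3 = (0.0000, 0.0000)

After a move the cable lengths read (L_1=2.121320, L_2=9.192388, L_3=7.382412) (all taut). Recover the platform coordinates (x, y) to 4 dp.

(3.5000, 6.5000)

each cable: (A_i−P)·(A_i−P) = L_i²; let k_i = ‖A_i‖²−L_i²
k_1 = 25.0000+64.0000−4.5000 = 84.5000
row 1: -10.0000x + 16.0000y = 69.0000  (k_2=15.5000)
row 2: 10.0000x + 16.0000y = 139.0000  (k_3=-54.5000)
Cramer on rows 1–2 → x = 3.5000, y = 6.5000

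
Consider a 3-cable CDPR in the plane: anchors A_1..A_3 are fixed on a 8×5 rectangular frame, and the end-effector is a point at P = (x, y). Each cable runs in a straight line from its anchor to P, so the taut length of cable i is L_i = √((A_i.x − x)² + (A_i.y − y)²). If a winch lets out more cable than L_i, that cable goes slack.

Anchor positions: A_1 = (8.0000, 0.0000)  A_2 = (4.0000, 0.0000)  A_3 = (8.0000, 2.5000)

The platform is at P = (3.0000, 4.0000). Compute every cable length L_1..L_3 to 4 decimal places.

L_1: Δ = A_1−P = (5.0000, -4.0000) → ‖Δ‖ = √41.0000 = 6.4031
L_2: Δ = A_2−P = (1.0000, -4.0000) → ‖Δ‖ = √17.0000 = 4.1231
L_3: Δ = A_3−P = (5.0000, -1.5000) → ‖Δ‖ = √27.2500 = 5.2202

(6.4031, 4.1231, 5.2202)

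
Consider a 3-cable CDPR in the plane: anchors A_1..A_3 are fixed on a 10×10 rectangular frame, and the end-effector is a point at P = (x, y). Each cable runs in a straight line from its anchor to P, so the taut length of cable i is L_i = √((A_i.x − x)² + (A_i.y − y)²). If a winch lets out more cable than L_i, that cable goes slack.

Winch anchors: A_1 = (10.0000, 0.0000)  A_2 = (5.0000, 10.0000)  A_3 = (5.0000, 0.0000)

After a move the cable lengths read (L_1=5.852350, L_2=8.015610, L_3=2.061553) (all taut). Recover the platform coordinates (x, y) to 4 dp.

each cable: (A_i−P)·(A_i−P) = L_i²; let q_i = ‖A_i‖²−L_i²
q_1 = 100.0000+0.0000−34.2500 = 65.7500
row 1: 10.0000x − 20.0000y = 5.0000  (q_2=60.7500)
row 2: 10.0000x + 0.0000y = 45.0000  (q_3=20.7500)
Cramer on rows 1–2 → x = 4.5000, y = 2.0000

(4.5000, 2.0000)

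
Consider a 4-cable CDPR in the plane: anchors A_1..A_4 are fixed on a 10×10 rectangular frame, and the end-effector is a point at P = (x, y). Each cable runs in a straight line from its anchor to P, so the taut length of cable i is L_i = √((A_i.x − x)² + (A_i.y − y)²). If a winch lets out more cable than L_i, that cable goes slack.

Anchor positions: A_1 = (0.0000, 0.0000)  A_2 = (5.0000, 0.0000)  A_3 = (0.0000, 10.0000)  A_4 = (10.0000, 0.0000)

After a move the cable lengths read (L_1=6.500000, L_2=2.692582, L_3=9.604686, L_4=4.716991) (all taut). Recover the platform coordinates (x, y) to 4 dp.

(6.0000, 2.5000)

expand ‖A_i−P‖²=L_i² and subtract eq 1 (c_i ≔ ‖A_i‖²−L_i²)
c_1 = 0.0000+0.0000−42.2500 = -42.2500
eq1−eq2 → [-10.0000  0.0000]·P = -60.0000
eq1−eq3 → [0.0000  -20.0000]·P = -50.0000
eq1−eq4 → [-20.0000  0.0000]·P = -120.0000
2×2 solve → P = (6.0000, 2.5000)
check cable 4: ‖A_4−P‖² = 22.2500 ≈ L_4² = 22.2500 ✓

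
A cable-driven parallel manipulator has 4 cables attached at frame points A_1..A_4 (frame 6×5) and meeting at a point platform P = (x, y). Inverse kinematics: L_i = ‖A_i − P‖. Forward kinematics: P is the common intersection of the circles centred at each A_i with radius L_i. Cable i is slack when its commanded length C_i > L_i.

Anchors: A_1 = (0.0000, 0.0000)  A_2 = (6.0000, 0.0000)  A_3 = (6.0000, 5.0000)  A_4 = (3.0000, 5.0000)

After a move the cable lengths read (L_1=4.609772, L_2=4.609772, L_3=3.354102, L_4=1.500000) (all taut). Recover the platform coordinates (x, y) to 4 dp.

each cable: (A_i−P)·(A_i−P) = L_i²; let k_i = ‖A_i‖²−L_i²
k_1 = 0.0000+0.0000−21.2500 = -21.2500
row 1: -12.0000x + 0.0000y = -36.0000  (k_2=14.7500)
row 2: -12.0000x − 10.0000y = -71.0000  (k_3=49.7500)
row 3: -6.0000x − 10.0000y = -53.0000  (k_4=31.7500)
Cramer on rows 1–2 → x = 3.0000, y = 3.5000
check cable 4: ‖A_4−P‖² = 2.2500 ≈ L_4² = 2.2500 ✓

(3.0000, 3.5000)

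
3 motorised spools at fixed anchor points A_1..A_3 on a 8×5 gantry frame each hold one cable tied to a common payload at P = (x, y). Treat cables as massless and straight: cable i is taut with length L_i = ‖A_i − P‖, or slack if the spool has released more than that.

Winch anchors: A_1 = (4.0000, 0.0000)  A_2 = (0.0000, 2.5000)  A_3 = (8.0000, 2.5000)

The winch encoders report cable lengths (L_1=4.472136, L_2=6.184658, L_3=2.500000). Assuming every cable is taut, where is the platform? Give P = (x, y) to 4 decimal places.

circle eqns → linear via eq_j − eq_1; set k_j = A_j·A_j − L_j²
k_1 = 16.0000+0.0000−20.0000 = -4.0000
8.0000·x − 5.0000·y = k_1−k_2 = 28.0000
-8.0000·x − 5.0000·y = k_1−k_3 = -68.0000
solve first two rows → x=6.0000, y=4.0000

(6.0000, 4.0000)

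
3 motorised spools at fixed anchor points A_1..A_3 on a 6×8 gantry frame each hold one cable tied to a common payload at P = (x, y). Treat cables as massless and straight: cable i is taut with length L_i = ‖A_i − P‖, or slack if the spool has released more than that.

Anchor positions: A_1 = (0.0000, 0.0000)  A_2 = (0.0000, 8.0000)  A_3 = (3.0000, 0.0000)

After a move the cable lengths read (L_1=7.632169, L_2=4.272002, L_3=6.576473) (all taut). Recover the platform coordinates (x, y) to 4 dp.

each cable: (A_i−P)·(A_i−P) = L_i²; let c_i = ‖A_i‖²−L_i²
c_1 = 0.0000+0.0000−58.2500 = -58.2500
row 1: 0.0000x − 16.0000y = -104.0000  (c_2=45.7500)
row 2: -6.0000x + 0.0000y = -24.0000  (c_3=-34.2500)
Cramer on rows 1–2 → x = 4.0000, y = 6.5000

(4.0000, 6.5000)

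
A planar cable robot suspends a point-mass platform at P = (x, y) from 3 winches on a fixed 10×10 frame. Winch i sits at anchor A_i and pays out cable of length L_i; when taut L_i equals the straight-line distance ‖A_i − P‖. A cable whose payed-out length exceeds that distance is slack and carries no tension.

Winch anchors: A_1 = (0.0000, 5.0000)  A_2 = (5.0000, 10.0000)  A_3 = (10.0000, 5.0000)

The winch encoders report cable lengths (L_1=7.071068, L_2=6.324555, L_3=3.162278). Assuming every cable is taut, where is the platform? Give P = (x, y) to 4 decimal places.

circle eqns → linear via eq_j − eq_1; set k_j = A_j·A_j − L_j²
k_1 = 0.0000+25.0000−50.0000 = -25.0000
-10.0000·x − 10.0000·y = k_1−k_2 = -110.0000
-20.0000·x + 0.0000·y = k_1−k_3 = -140.0000
solve first two rows → x=7.0000, y=4.0000

(7.0000, 4.0000)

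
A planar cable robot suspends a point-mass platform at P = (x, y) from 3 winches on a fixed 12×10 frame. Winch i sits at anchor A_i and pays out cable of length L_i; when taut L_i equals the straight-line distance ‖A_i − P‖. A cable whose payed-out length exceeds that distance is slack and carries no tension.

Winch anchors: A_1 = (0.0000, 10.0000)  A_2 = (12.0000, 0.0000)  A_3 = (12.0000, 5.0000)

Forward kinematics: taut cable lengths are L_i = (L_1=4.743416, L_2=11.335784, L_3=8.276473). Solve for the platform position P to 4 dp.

(4.5000, 8.5000)

circle eqns → linear via eq_j − eq_1; set c_j = A_j·A_j − L_j²
c_1 = 0.0000+100.0000−22.5000 = 77.5000
-24.0000·x + 20.0000·y = c_1−c_2 = 62.0000
-24.0000·x + 10.0000·y = c_1−c_3 = -23.0000
solve first two rows → x=4.5000, y=8.5000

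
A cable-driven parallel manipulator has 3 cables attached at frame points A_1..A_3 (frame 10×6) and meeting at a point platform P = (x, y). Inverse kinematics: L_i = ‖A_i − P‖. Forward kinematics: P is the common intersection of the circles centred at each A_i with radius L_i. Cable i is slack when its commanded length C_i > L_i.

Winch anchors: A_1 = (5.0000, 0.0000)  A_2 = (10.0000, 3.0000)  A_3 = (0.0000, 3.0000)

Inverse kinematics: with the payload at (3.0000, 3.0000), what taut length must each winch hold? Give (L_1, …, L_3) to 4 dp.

(3.6056, 7.0000, 3.0000)

L_1: Δ = A_1−P = (2.0000, -3.0000) → ‖Δ‖ = √13.0000 = 3.6056
L_2: Δ = A_2−P = (7.0000, 0.0000) → ‖Δ‖ = √49.0000 = 7.0000
L_3: Δ = A_3−P = (-3.0000, 0.0000) → ‖Δ‖ = √9.0000 = 3.0000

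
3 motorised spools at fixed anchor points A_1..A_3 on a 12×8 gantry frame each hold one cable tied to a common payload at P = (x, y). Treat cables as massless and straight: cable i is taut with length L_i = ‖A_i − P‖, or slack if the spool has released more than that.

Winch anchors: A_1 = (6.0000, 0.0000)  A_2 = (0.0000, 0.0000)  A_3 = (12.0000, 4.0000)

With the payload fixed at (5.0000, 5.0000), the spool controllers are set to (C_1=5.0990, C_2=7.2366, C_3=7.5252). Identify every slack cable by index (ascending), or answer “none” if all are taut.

i=1: geometric 5.0990 vs commanded 5.0990 ⇒ taut
i=2: geometric 7.0711 vs commanded 7.2366 ⇒ slack
i=3: geometric 7.0711 vs commanded 7.5252 ⇒ slack

2, 3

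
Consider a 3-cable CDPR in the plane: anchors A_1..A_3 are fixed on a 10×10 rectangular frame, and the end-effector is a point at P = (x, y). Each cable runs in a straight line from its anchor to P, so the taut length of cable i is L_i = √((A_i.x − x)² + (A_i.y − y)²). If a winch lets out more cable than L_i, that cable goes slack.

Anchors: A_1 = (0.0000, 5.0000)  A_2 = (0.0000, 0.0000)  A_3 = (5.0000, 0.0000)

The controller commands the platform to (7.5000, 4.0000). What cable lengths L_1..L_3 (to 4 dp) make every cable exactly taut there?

(7.5664, 8.5000, 4.7170)

L_1: Δ = A_1−P = (-7.5000, 1.0000) → ‖Δ‖ = √57.2500 = 7.5664
L_2: Δ = A_2−P = (-7.5000, -4.0000) → ‖Δ‖ = √72.2500 = 8.5000
L_3: Δ = A_3−P = (-2.5000, -4.0000) → ‖Δ‖ = √22.2500 = 4.7170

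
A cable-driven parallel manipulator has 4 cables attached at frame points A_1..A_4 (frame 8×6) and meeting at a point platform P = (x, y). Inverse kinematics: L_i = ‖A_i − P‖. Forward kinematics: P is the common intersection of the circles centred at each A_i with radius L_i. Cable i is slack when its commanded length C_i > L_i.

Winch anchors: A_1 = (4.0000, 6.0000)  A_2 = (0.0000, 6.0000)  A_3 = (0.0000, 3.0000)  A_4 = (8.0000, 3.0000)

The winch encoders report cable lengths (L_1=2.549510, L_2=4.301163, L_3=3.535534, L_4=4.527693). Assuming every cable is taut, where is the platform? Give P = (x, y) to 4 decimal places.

expand ‖A_i−P‖²=L_i² and subtract eq 1 (q_i ≔ ‖A_i‖²−L_i²)
q_1 = 16.0000+36.0000−6.5000 = 45.5000
eq1−eq2 → [8.0000  0.0000]·P = 28.0000
eq1−eq3 → [8.0000  6.0000]·P = 49.0000
eq1−eq4 → [-8.0000  6.0000]·P = -7.0000
2×2 solve → P = (3.5000, 3.5000)
check cable 4: ‖A_4−P‖² = 20.5000 ≈ L_4² = 20.5000 ✓

(3.5000, 3.5000)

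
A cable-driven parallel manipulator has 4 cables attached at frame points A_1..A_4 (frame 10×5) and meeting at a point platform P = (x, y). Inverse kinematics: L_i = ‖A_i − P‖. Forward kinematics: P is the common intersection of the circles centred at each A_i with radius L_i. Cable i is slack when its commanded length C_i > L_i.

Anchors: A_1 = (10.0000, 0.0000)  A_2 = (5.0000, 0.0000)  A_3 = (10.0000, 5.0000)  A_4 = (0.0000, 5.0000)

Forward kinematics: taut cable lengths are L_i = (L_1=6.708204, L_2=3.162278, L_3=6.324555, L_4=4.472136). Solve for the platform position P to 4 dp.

each cable: (A_i−P)·(A_i−P) = L_i²; let k_i = ‖A_i‖²−L_i²
k_1 = 100.0000+0.0000−45.0000 = 55.0000
row 1: 10.0000x + 0.0000y = 40.0000  (k_2=15.0000)
row 2: 0.0000x − 10.0000y = -30.0000  (k_3=85.0000)
row 3: 20.0000x − 10.0000y = 50.0000  (k_4=5.0000)
Cramer on rows 1–2 → x = 4.0000, y = 3.0000
check cable 4: ‖A_4−P‖² = 20.0000 ≈ L_4² = 20.0000 ✓

(4.0000, 3.0000)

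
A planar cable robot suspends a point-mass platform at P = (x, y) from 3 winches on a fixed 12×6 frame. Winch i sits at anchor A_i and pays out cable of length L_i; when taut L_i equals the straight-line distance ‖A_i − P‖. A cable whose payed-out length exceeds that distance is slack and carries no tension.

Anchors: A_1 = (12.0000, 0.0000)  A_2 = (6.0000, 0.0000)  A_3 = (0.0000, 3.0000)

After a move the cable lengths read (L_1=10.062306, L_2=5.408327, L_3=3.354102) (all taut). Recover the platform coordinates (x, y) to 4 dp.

(3.0000, 4.5000)

each cable: (A_i−P)·(A_i−P) = L_i²; let k_i = ‖A_i‖²−L_i²
k_1 = 144.0000+0.0000−101.2500 = 42.7500
row 1: 12.0000x + 0.0000y = 36.0000  (k_2=6.7500)
row 2: 24.0000x − 6.0000y = 45.0000  (k_3=-2.2500)
Cramer on rows 1–2 → x = 3.0000, y = 4.5000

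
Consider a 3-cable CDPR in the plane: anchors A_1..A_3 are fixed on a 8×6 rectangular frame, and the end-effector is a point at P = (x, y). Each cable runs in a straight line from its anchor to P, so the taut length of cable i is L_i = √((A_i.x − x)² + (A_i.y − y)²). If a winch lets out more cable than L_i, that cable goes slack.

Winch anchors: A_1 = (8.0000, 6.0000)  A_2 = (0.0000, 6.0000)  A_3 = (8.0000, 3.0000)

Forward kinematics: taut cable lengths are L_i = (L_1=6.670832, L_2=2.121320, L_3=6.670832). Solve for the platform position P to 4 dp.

(1.5000, 4.5000)

circle eqns → linear via eq_j − eq_1; set c_j = A_j·A_j − L_j²
c_1 = 64.0000+36.0000−44.5000 = 55.5000
16.0000·x + 0.0000·y = c_1−c_2 = 24.0000
0.0000·x + 6.0000·y = c_1−c_3 = 27.0000
solve first two rows → x=1.5000, y=4.5000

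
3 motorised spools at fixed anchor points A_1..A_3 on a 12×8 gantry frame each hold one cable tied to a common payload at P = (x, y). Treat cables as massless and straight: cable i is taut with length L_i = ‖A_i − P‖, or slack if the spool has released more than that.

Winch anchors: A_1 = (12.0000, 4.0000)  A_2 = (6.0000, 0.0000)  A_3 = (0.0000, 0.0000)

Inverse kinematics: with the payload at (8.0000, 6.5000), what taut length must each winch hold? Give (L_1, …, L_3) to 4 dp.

(4.7170, 6.8007, 10.3078)

L_1: Δ = A_1−P = (4.0000, -2.5000) → ‖Δ‖ = √22.2500 = 4.7170
L_2: Δ = A_2−P = (-2.0000, -6.5000) → ‖Δ‖ = √46.2500 = 6.8007
L_3: Δ = A_3−P = (-8.0000, -6.5000) → ‖Δ‖ = √106.2500 = 10.3078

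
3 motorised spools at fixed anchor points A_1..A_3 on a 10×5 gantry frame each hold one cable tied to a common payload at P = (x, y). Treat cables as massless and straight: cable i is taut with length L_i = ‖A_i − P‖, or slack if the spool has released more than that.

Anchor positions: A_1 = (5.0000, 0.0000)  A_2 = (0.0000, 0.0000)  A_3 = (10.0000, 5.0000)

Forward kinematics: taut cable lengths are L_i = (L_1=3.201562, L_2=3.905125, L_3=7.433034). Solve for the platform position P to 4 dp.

circle eqns → linear via eq_j − eq_1; set k_j = A_j·A_j − L_j²
k_1 = 25.0000+0.0000−10.2500 = 14.7500
10.0000·x + 0.0000·y = k_1−k_2 = 30.0000
-10.0000·x − 10.0000·y = k_1−k_3 = -55.0000
solve first two rows → x=3.0000, y=2.5000

(3.0000, 2.5000)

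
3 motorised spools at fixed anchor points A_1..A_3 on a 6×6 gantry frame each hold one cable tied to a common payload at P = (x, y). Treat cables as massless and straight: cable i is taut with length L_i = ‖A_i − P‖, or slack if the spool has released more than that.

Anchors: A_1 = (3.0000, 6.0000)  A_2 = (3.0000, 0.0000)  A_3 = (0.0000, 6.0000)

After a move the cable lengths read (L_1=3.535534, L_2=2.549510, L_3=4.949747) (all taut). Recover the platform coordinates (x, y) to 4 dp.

(3.5000, 2.5000)

each cable: (A_i−P)·(A_i−P) = L_i²; let q_i = ‖A_i‖²−L_i²
q_1 = 9.0000+36.0000−12.5000 = 32.5000
row 1: 0.0000x + 12.0000y = 30.0000  (q_2=2.5000)
row 2: 6.0000x + 0.0000y = 21.0000  (q_3=11.5000)
Cramer on rows 1–2 → x = 3.5000, y = 2.5000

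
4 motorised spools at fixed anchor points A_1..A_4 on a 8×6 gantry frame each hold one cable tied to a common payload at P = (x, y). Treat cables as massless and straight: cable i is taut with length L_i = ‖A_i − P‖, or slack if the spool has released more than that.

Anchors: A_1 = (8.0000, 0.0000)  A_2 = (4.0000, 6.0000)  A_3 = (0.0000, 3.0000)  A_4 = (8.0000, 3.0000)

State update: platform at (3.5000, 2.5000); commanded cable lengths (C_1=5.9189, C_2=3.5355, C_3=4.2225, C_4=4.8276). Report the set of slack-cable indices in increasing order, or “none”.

i=1: geometric 5.1478 vs commanded 5.9189 ⇒ slack
i=2: geometric 3.5355 vs commanded 3.5355 ⇒ taut
i=3: geometric 3.5355 vs commanded 4.2225 ⇒ slack
i=4: geometric 4.5277 vs commanded 4.8276 ⇒ slack

1, 3, 4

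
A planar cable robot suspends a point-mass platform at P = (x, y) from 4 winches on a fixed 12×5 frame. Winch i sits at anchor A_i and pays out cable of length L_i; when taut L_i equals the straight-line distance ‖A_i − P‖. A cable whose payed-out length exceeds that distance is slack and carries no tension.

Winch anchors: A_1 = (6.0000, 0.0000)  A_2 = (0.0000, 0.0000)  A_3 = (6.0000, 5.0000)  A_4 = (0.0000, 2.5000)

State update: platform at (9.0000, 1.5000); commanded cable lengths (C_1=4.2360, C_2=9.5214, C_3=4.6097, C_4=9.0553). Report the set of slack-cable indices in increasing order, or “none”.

i=1: geometric 3.3541 vs commanded 4.2360 ⇒ slack
i=2: geometric 9.1241 vs commanded 9.5214 ⇒ slack
i=3: geometric 4.6098 vs commanded 4.6097 ⇒ taut
i=4: geometric 9.0554 vs commanded 9.0553 ⇒ taut

1, 2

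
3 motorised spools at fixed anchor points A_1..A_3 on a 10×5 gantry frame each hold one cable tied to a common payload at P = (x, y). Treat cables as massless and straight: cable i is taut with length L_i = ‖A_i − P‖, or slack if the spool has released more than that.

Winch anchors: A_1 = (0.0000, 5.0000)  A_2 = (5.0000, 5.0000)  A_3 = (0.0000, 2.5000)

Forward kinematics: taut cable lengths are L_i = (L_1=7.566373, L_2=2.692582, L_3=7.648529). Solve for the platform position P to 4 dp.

(7.5000, 4.0000)

circle eqns → linear via eq_j − eq_1; set c_j = A_j·A_j − L_j²
c_1 = 0.0000+25.0000−57.2500 = -32.2500
-10.0000·x + 0.0000·y = c_1−c_2 = -75.0000
0.0000·x + 5.0000·y = c_1−c_3 = 20.0000
solve first two rows → x=7.5000, y=4.0000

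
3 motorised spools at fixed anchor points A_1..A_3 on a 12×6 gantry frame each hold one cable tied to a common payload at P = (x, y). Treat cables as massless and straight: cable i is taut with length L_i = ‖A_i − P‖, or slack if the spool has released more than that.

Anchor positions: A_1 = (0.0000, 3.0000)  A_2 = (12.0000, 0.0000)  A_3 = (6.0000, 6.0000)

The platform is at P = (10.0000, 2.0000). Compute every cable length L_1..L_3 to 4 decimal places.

cable 1: Δx=-10.0000, Δy=1.0000; L_1 = √(Δx²+Δy²) = 10.0499
cable 2: Δx=2.0000, Δy=-2.0000; L_2 = √(Δx²+Δy²) = 2.8284
cable 3: Δx=-4.0000, Δy=4.0000; L_3 = √(Δx²+Δy²) = 5.6569

(10.0499, 2.8284, 5.6569)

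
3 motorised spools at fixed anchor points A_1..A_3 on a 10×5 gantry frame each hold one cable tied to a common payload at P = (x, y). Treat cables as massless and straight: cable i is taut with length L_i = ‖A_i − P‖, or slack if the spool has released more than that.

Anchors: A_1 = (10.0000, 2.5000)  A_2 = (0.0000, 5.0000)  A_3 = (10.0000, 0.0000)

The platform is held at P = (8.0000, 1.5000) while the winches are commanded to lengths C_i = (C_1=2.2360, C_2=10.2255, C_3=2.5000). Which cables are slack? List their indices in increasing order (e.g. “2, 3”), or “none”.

2

i=1: geometric 2.2361 vs commanded 2.2360 ⇒ taut
i=2: geometric 8.7321 vs commanded 10.2255 ⇒ slack
i=3: geometric 2.5000 vs commanded 2.5000 ⇒ taut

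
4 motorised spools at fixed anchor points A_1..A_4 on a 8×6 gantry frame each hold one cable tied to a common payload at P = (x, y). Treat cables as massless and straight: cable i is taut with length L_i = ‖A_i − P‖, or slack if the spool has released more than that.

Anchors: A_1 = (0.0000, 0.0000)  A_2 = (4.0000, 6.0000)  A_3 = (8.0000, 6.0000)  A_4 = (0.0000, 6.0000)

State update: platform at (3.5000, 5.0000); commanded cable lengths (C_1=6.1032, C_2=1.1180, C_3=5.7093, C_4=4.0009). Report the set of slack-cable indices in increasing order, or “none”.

3, 4

cable 1: √((-3.5000)²+(-5.0000)²)=6.1033, C_1=6.1032: taut
cable 2: √((0.5000)²+(1.0000)²)=1.1180, C_2=1.1180: taut
cable 3: √((4.5000)²+(1.0000)²)=4.6098, C_3=5.7093: slack
cable 4: √((-3.5000)²+(1.0000)²)=3.6401, C_4=4.0009: slack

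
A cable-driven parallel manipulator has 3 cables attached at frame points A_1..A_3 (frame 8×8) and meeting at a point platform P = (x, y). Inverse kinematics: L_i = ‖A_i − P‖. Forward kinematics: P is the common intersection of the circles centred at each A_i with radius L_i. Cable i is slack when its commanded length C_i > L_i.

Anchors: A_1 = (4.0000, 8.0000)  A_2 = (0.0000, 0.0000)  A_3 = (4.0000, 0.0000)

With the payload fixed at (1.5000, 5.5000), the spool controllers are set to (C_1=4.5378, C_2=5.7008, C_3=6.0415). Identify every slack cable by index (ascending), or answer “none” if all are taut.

1

cable 1: √((2.5000)²+(2.5000)²)=3.5355, C_1=4.5378: slack
cable 2: √((-1.5000)²+(-5.5000)²)=5.7009, C_2=5.7008: taut
cable 3: √((2.5000)²+(-5.5000)²)=6.0415, C_3=6.0415: taut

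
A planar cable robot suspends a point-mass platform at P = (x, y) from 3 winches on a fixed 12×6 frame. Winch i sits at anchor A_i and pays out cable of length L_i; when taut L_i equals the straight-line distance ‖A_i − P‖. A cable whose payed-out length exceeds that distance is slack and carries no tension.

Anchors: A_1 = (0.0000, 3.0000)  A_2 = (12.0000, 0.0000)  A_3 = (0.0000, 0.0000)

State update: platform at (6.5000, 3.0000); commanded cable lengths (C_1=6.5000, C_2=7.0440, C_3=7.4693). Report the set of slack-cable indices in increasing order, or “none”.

2, 3

i=1: geometric 6.5000 vs commanded 6.5000 ⇒ taut
i=2: geometric 6.2650 vs commanded 7.0440 ⇒ slack
i=3: geometric 7.1589 vs commanded 7.4693 ⇒ slack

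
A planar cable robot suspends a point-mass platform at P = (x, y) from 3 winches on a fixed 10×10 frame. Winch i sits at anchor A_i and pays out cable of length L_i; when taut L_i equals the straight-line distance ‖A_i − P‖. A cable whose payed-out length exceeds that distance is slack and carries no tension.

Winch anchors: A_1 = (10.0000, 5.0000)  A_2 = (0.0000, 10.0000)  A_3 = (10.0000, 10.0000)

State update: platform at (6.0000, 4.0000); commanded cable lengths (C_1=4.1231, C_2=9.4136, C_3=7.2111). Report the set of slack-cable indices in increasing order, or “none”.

i=1: geometric 4.1231 vs commanded 4.1231 ⇒ taut
i=2: geometric 8.4853 vs commanded 9.4136 ⇒ slack
i=3: geometric 7.2111 vs commanded 7.2111 ⇒ taut

2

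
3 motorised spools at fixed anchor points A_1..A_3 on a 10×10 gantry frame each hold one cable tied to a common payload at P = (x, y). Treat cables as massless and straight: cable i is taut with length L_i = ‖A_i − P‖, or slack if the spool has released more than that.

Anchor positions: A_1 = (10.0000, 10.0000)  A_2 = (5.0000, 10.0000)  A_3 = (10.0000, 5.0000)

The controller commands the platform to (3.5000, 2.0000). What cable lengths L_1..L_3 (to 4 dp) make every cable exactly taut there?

L_1: Δ = A_1−P = (6.5000, 8.0000) → ‖Δ‖ = √106.2500 = 10.3078
L_2: Δ = A_2−P = (1.5000, 8.0000) → ‖Δ‖ = √66.2500 = 8.1394
L_3: Δ = A_3−P = (6.5000, 3.0000) → ‖Δ‖ = √51.2500 = 7.1589

(10.3078, 8.1394, 7.1589)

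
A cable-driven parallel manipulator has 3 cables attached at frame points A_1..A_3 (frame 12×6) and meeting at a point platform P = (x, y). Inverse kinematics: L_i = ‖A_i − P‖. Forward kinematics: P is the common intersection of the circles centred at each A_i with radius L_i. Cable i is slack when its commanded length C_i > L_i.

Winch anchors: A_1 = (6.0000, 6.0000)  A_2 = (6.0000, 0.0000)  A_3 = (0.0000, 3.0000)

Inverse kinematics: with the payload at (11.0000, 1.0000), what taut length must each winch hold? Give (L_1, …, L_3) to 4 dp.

(7.0711, 5.0990, 11.1803)

L_1 = √((6.0000−11.0000)² + (6.0000−1.0000)²) = 7.0711
L_2 = √((6.0000−11.0000)² + (0.0000−1.0000)²) = 5.0990
L_3 = √((0.0000−11.0000)² + (3.0000−1.0000)²) = 11.1803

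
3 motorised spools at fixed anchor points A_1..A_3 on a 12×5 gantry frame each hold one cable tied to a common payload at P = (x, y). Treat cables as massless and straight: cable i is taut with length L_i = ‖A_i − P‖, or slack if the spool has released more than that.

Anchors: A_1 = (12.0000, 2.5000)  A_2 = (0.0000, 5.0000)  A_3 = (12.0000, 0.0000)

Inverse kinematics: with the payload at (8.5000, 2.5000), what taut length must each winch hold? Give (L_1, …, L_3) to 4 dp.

cable 1: Δx=3.5000, Δy=0.0000; L_1 = √(Δx²+Δy²) = 3.5000
cable 2: Δx=-8.5000, Δy=2.5000; L_2 = √(Δx²+Δy²) = 8.8600
cable 3: Δx=3.5000, Δy=-2.5000; L_3 = √(Δx²+Δy²) = 4.3012

(3.5000, 8.8600, 4.3012)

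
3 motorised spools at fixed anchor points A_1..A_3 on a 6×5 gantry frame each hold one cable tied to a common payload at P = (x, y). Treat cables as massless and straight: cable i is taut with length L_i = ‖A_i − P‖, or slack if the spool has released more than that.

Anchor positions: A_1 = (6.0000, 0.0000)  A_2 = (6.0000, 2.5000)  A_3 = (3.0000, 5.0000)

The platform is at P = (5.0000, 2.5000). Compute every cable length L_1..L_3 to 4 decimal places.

(2.6926, 1.0000, 3.2016)

cable 1: Δx=1.0000, Δy=-2.5000; L_1 = √(Δx²+Δy²) = 2.6926
cable 2: Δx=1.0000, Δy=0.0000; L_2 = √(Δx²+Δy²) = 1.0000
cable 3: Δx=-2.0000, Δy=2.5000; L_3 = √(Δx²+Δy²) = 3.2016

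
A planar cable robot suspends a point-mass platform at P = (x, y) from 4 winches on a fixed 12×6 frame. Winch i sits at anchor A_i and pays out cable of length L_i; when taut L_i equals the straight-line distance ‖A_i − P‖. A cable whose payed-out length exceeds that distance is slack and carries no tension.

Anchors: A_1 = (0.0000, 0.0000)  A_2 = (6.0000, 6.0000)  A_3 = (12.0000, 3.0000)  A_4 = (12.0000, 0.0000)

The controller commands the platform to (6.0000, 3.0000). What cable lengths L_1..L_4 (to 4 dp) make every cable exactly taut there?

(6.7082, 3.0000, 6.0000, 6.7082)

L_1: Δ = A_1−P = (-6.0000, -3.0000) → ‖Δ‖ = √45.0000 = 6.7082
L_2: Δ = A_2−P = (0.0000, 3.0000) → ‖Δ‖ = √9.0000 = 3.0000
L_3: Δ = A_3−P = (6.0000, 0.0000) → ‖Δ‖ = √36.0000 = 6.0000
L_4: Δ = A_4−P = (6.0000, -3.0000) → ‖Δ‖ = √45.0000 = 6.7082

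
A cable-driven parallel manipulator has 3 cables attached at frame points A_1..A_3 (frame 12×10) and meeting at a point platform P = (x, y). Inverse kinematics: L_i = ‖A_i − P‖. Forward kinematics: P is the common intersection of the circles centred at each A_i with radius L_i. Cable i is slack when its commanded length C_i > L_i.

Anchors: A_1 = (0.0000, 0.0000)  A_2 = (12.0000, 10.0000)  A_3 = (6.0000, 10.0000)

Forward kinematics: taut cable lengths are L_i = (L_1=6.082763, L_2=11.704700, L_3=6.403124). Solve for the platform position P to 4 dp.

(1.0000, 6.0000)

each cable: (A_i−P)·(A_i−P) = L_i²; let c_i = ‖A_i‖²−L_i²
c_1 = 0.0000+0.0000−37.0000 = -37.0000
row 1: -24.0000x − 20.0000y = -144.0000  (c_2=107.0000)
row 2: -12.0000x − 20.0000y = -132.0000  (c_3=95.0000)
Cramer on rows 1–2 → x = 1.0000, y = 6.0000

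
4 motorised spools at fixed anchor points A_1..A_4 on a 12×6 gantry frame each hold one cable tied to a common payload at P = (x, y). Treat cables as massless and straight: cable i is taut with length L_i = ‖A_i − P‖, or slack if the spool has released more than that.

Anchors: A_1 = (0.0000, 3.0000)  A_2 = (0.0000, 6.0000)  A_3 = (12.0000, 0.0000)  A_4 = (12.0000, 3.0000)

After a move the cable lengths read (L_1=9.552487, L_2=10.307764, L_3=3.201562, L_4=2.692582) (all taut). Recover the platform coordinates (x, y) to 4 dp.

(9.5000, 2.0000)

circle eqns → linear via eq_j − eq_1; set k_j = A_j·A_j − L_j²
k_1 = 0.0000+9.0000−91.2500 = -82.2500
0.0000·x − 6.0000·y = k_1−k_2 = -12.0000
-24.0000·x + 6.0000·y = k_1−k_3 = -216.0000
-24.0000·x + 0.0000·y = k_1−k_4 = -228.0000
solve first two rows → x=9.5000, y=2.0000
check cable 4: ‖A_4−P‖² = 7.2500 ≈ L_4² = 7.2500 ✓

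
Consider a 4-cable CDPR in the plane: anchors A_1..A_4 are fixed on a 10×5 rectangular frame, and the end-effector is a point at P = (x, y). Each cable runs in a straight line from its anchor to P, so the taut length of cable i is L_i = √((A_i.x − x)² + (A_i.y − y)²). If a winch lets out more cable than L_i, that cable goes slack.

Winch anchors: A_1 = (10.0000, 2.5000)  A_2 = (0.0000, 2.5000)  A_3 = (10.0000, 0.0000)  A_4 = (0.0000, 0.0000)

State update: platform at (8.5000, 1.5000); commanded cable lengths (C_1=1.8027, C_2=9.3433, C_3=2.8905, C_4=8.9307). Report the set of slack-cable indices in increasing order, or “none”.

2, 3, 4

cable 1: √((1.5000)²+(1.0000)²)=1.8028, C_1=1.8027: taut
cable 2: √((-8.5000)²+(1.0000)²)=8.5586, C_2=9.3433: slack
cable 3: √((1.5000)²+(-1.5000)²)=2.1213, C_3=2.8905: slack
cable 4: √((-8.5000)²+(-1.5000)²)=8.6313, C_4=8.9307: slack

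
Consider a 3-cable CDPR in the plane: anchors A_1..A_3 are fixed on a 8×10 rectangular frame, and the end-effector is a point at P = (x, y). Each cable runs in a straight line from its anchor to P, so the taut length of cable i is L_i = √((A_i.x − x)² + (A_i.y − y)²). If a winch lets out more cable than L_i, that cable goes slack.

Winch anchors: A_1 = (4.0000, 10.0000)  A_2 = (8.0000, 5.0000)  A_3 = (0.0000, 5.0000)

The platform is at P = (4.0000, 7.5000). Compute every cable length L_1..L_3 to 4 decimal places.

L_1: Δ = A_1−P = (0.0000, 2.5000) → ‖Δ‖ = √6.2500 = 2.5000
L_2: Δ = A_2−P = (4.0000, -2.5000) → ‖Δ‖ = √22.2500 = 4.7170
L_3: Δ = A_3−P = (-4.0000, -2.5000) → ‖Δ‖ = √22.2500 = 4.7170

(2.5000, 4.7170, 4.7170)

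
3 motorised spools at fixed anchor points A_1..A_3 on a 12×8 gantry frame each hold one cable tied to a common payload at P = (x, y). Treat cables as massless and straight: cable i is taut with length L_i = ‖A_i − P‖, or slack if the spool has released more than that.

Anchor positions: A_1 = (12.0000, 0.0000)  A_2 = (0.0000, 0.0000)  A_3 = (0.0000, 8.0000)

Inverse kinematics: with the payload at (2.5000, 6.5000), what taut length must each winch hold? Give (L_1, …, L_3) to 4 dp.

(11.5109, 6.9642, 2.9155)

L_1: Δ = A_1−P = (9.5000, -6.5000) → ‖Δ‖ = √132.5000 = 11.5109
L_2: Δ = A_2−P = (-2.5000, -6.5000) → ‖Δ‖ = √48.5000 = 6.9642
L_3: Δ = A_3−P = (-2.5000, 1.5000) → ‖Δ‖ = √8.5000 = 2.9155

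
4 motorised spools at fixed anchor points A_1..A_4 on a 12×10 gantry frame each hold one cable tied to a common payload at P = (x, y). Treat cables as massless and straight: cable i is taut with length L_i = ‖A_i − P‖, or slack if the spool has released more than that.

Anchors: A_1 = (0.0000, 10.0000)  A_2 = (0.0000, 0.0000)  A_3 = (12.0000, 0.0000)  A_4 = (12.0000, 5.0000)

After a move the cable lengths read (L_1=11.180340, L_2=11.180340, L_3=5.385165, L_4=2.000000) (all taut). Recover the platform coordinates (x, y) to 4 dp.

(10.0000, 5.0000)

each cable: (A_i−P)·(A_i−P) = L_i²; let q_i = ‖A_i‖²−L_i²
q_1 = 0.0000+100.0000−125.0000 = -25.0000
row 1: 0.0000x + 20.0000y = 100.0000  (q_2=-125.0000)
row 2: -24.0000x + 20.0000y = -140.0000  (q_3=115.0000)
row 3: -24.0000x + 10.0000y = -190.0000  (q_4=165.0000)
Cramer on rows 1–2 → x = 10.0000, y = 5.0000
check cable 4: ‖A_4−P‖² = 4.0000 ≈ L_4² = 4.0000 ✓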